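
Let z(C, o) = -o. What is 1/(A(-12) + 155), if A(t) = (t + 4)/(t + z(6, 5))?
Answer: 17/2643 ≈ 0.0064321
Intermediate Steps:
A(t) = (4 + t)/(-5 + t) (A(t) = (t + 4)/(t - 1*5) = (4 + t)/(t - 5) = (4 + t)/(-5 + t))
1/(A(-12) + 155) = 1/((4 - 12)/(-5 - 12) + 155) = 1/(-8/(-17) + 155) = 1/(-1/17*(-8) + 155) = 1/(8/17 + 155) = 1/(2643/17) = 17/2643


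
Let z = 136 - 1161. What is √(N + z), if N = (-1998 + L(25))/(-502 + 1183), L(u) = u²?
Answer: I*√476290038/681 ≈ 32.047*I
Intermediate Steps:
z = -1025
N = -1373/681 (N = (-1998 + 25²)/(-502 + 1183) = (-1998 + 625)/681 = -1373*1/681 = -1373/681 ≈ -2.0162)
√(N + z) = √(-1373/681 - 1025) = √(-699398/681) = I*√476290038/681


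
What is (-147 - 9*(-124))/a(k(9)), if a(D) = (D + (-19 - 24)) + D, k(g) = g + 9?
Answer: -969/7 ≈ -138.43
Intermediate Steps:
k(g) = 9 + g
a(D) = -43 + 2*D (a(D) = (D - 43) + D = (-43 + D) + D = -43 + 2*D)
(-147 - 9*(-124))/a(k(9)) = (-147 - 9*(-124))/(-43 + 2*(9 + 9)) = (-147 + 1116)/(-43 + 2*18) = 969/(-43 + 36) = 969/(-7) = 969*(-⅐) = -969/7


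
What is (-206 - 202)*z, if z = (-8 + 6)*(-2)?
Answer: -1632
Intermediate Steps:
z = 4 (z = -2*(-2) = 4)
(-206 - 202)*z = (-206 - 202)*4 = -408*4 = -1632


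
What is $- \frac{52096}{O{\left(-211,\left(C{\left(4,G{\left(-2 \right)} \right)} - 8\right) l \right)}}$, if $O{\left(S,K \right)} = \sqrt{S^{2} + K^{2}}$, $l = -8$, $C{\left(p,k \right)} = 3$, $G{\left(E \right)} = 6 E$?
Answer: $- \frac{52096 \sqrt{46121}}{46121} \approx -242.58$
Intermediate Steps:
$O{\left(S,K \right)} = \sqrt{K^{2} + S^{2}}$
$- \frac{52096}{O{\left(-211,\left(C{\left(4,G{\left(-2 \right)} \right)} - 8\right) l \right)}} = - \frac{52096}{\sqrt{\left(\left(3 - 8\right) \left(-8\right)\right)^{2} + \left(-211\right)^{2}}} = - \frac{52096}{\sqrt{\left(\left(-5\right) \left(-8\right)\right)^{2} + 44521}} = - \frac{52096}{\sqrt{40^{2} + 44521}} = - \frac{52096}{\sqrt{1600 + 44521}} = - \frac{52096}{\sqrt{46121}} = - 52096 \frac{\sqrt{46121}}{46121} = - \frac{52096 \sqrt{46121}}{46121}$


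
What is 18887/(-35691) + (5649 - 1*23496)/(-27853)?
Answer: 110917666/994101423 ≈ 0.11158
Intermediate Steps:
18887/(-35691) + (5649 - 1*23496)/(-27853) = 18887*(-1/35691) + (5649 - 23496)*(-1/27853) = -18887/35691 - 17847*(-1/27853) = -18887/35691 + 17847/27853 = 110917666/994101423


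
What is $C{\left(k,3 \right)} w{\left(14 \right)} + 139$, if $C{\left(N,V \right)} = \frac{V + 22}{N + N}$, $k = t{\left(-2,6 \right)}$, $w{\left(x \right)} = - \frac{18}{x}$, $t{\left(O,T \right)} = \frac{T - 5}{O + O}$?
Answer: $\frac{1423}{7} \approx 203.29$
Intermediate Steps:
$t{\left(O,T \right)} = \frac{-5 + T}{2 O}$
$w{\left(x \right)} = - \frac{18}{x}$
$k = - \frac{1}{4}$ ($k = \frac{-5 + 6}{2 \left(-2\right)} = \frac{1}{2} \left(- \frac{1}{2}\right) 1 = - \frac{1}{4} \approx -0.25$)
$C{\left(N,V \right)} = \frac{22 + V}{2 N}$
$C{\left(k,3 \right)} w{\left(14 \right)} + 139 = \frac{22 + 3}{2 \left(- \frac{1}{4}\right)} \left(- \frac{18}{14}\right) + 139 = \frac{1}{2} \left(-4\right) 25 \left(\left(-18\right) \frac{1}{14}\right) + 139 = \left(-50\right) \left(- \frac{9}{7}\right) + 139 = \frac{450}{7} + 139 = \frac{1423}{7}$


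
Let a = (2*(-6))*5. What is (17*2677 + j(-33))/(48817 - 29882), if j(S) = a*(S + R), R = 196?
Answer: 35729/18935 ≈ 1.8869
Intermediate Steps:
a = -60 (a = -12*5 = -60)
j(S) = -11760 - 60*S (j(S) = -60*(S + 196) = -60*(196 + S) = -11760 - 60*S)
(17*2677 + j(-33))/(48817 - 29882) = (17*2677 + (-11760 - 60*(-33)))/(48817 - 29882) = (45509 + (-11760 + 1980))/18935 = (45509 - 9780)*(1/18935) = 35729*(1/18935) = 35729/18935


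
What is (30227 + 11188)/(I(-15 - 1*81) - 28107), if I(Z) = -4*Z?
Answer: -13805/9241 ≈ -1.4939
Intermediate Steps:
(30227 + 11188)/(I(-15 - 1*81) - 28107) = (30227 + 11188)/(-4*(-15 - 1*81) - 28107) = 41415/(-4*(-15 - 81) - 28107) = 41415/(-4*(-96) - 28107) = 41415/(384 - 28107) = 41415/(-27723) = 41415*(-1/27723) = -13805/9241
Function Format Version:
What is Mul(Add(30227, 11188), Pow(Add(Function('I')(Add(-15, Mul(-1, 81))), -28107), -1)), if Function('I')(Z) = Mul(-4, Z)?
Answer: Rational(-13805, 9241) ≈ -1.4939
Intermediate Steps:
Mul(Add(30227, 11188), Pow(Add(Function('I')(Add(-15, Mul(-1, 81))), -28107), -1)) = Mul(Add(30227, 11188), Pow(Add(Mul(-4, Add(-15, Mul(-1, 81))), -28107), -1)) = Mul(41415, Pow(Add(Mul(-4, Add(-15, -81)), -28107), -1)) = Mul(41415, Pow(Add(Mul(-4, -96), -28107), -1)) = Mul(41415, Pow(Add(384, -28107), -1)) = Mul(41415, Pow(-27723, -1)) = Mul(41415, Rational(-1, 27723)) = Rational(-13805, 9241)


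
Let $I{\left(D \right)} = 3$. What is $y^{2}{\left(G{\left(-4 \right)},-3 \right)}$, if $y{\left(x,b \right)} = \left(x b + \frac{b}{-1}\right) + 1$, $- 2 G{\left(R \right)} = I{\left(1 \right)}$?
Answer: $\frac{289}{4} \approx 72.25$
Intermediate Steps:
$G{\left(R \right)} = - \frac{3}{2}$ ($G{\left(R \right)} = \left(- \frac{1}{2}\right) 3 = - \frac{3}{2}$)
$y{\left(x,b \right)} = 1 - b + b x$ ($y{\left(x,b \right)} = \left(b x + b \left(-1\right)\right) + 1 = \left(b x - b\right) + 1 = \left(- b + b x\right) + 1 = 1 - b + b x$)
$y^{2}{\left(G{\left(-4 \right)},-3 \right)} = \left(1 - -3 - - \frac{9}{2}\right)^{2} = \left(1 + 3 + \frac{9}{2}\right)^{2} = \left(\frac{17}{2}\right)^{2} = \frac{289}{4}$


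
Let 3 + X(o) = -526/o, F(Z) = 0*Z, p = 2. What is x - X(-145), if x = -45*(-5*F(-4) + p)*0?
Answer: -91/145 ≈ -0.62759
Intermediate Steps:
F(Z) = 0
X(o) = -3 - 526/o
x = 0 (x = -45*(-5*0 + 2)*0 = -45*(0 + 2)*0 = -45*2*0 = -90*0 = 0)
x - X(-145) = 0 - (-3 - 526/(-145)) = 0 - (-3 - 526*(-1/145)) = 0 - (-3 + 526/145) = 0 - 1*91/145 = 0 - 91/145 = -91/145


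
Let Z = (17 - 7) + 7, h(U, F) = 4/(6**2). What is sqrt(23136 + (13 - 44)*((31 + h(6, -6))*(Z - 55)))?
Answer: 4*sqrt(33629)/3 ≈ 244.51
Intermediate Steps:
h(U, F) = 1/9 (h(U, F) = 4/36 = 4*(1/36) = 1/9)
Z = 17 (Z = 10 + 7 = 17)
sqrt(23136 + (13 - 44)*((31 + h(6, -6))*(Z - 55))) = sqrt(23136 + (13 - 44)*((31 + 1/9)*(17 - 55))) = sqrt(23136 - 8680*(-38)/9) = sqrt(23136 - 31*(-10640/9)) = sqrt(23136 + 329840/9) = sqrt(538064/9) = 4*sqrt(33629)/3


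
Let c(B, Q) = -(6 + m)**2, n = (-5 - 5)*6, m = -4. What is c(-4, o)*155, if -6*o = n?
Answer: -620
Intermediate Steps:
n = -60 (n = -10*6 = -60)
o = 10 (o = -1/6*(-60) = 10)
c(B, Q) = -4 (c(B, Q) = -(6 - 4)**2 = -1*2**2 = -1*4 = -4)
c(-4, o)*155 = -4*155 = -620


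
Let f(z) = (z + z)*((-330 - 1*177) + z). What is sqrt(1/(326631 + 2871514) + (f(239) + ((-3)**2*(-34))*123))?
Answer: 3*I*sqrt(188358995699463045)/3198145 ≈ 407.11*I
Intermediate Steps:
f(z) = 2*z*(-507 + z) (f(z) = (2*z)*((-330 - 177) + z) = (2*z)*(-507 + z) = 2*z*(-507 + z))
sqrt(1/(326631 + 2871514) + (f(239) + ((-3)**2*(-34))*123)) = sqrt(1/(326631 + 2871514) + (2*239*(-507 + 239) + ((-3)**2*(-34))*123)) = sqrt(1/3198145 + (2*239*(-268) + (9*(-34))*123)) = sqrt(1/3198145 + (-128104 - 306*123)) = sqrt(1/3198145 + (-128104 - 37638)) = sqrt(1/3198145 - 165742) = sqrt(-530066948589/3198145) = 3*I*sqrt(188358995699463045)/3198145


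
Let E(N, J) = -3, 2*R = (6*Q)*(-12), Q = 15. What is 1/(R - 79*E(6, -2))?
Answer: -1/303 ≈ -0.0033003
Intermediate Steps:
R = -540 (R = ((6*15)*(-12))/2 = (90*(-12))/2 = (1/2)*(-1080) = -540)
1/(R - 79*E(6, -2)) = 1/(-540 - 79*(-3)) = 1/(-540 + 237) = 1/(-303) = -1/303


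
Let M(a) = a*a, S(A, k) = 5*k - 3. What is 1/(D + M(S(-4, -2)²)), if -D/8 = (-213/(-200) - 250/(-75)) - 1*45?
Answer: 75/2166436 ≈ 3.4619e-5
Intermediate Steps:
S(A, k) = -3 + 5*k
M(a) = a²
D = 24361/75 (D = -8*((-213/(-200) - 250/(-75)) - 1*45) = -8*((-213*(-1/200) - 250*(-1/75)) - 45) = -8*((213/200 + 10/3) - 45) = -8*(2639/600 - 45) = -8*(-24361/600) = 24361/75 ≈ 324.81)
1/(D + M(S(-4, -2)²)) = 1/(24361/75 + ((-3 + 5*(-2))²)²) = 1/(24361/75 + ((-3 - 10)²)²) = 1/(24361/75 + ((-13)²)²) = 1/(24361/75 + 169²) = 1/(24361/75 + 28561) = 1/(2166436/75) = 75/2166436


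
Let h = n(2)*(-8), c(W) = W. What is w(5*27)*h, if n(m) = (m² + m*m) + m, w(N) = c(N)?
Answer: -10800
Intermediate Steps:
w(N) = N
n(m) = m + 2*m² (n(m) = (m² + m²) + m = 2*m² + m = m + 2*m²)
h = -80 (h = (2*(1 + 2*2))*(-8) = (2*(1 + 4))*(-8) = (2*5)*(-8) = 10*(-8) = -80)
w(5*27)*h = (5*27)*(-80) = 135*(-80) = -10800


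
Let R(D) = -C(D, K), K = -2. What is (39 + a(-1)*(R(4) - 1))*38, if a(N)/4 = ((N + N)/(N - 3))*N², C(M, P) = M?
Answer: 1102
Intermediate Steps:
R(D) = -D
a(N) = 8*N³/(-3 + N) (a(N) = 4*(((N + N)/(N - 3))*N²) = 4*(((2*N)/(-3 + N))*N²) = 4*((2*N/(-3 + N))*N²) = 4*(2*N³/(-3 + N)) = 8*N³/(-3 + N))
(39 + a(-1)*(R(4) - 1))*38 = (39 + (8*(-1)³/(-3 - 1))*(-1*4 - 1))*38 = (39 + (8*(-1)/(-4))*(-4 - 1))*38 = (39 + (8*(-1)*(-¼))*(-5))*38 = (39 + 2*(-5))*38 = (39 - 10)*38 = 29*38 = 1102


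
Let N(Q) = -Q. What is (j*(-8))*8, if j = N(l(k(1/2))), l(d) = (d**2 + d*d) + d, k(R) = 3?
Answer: 1344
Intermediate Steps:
l(d) = d + 2*d**2 (l(d) = (d**2 + d**2) + d = 2*d**2 + d = d + 2*d**2)
j = -21 (j = -3*(1 + 2*3) = -3*(1 + 6) = -3*7 = -1*21 = -21)
(j*(-8))*8 = -21*(-8)*8 = 168*8 = 1344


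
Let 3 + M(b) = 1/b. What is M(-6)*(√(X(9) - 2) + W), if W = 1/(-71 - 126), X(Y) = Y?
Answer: 19/1182 - 19*√7/6 ≈ -8.3621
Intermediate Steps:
M(b) = -3 + 1/b
W = -1/197 (W = 1/(-197) = -1/197 ≈ -0.0050761)
M(-6)*(√(X(9) - 2) + W) = (-3 + 1/(-6))*(√(9 - 2) - 1/197) = (-3 - ⅙)*(√7 - 1/197) = -19*(-1/197 + √7)/6 = 19/1182 - 19*√7/6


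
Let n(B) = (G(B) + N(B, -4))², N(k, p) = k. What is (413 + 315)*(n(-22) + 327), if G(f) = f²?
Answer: 155625288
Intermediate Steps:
n(B) = (B + B²)² (n(B) = (B² + B)² = (B + B²)²)
(413 + 315)*(n(-22) + 327) = (413 + 315)*((-22)²*(1 - 22)² + 327) = 728*(484*(-21)² + 327) = 728*(484*441 + 327) = 728*(213444 + 327) = 728*213771 = 155625288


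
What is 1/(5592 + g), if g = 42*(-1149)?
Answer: -1/42666 ≈ -2.3438e-5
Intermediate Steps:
g = -48258
1/(5592 + g) = 1/(5592 - 48258) = 1/(-42666) = -1/42666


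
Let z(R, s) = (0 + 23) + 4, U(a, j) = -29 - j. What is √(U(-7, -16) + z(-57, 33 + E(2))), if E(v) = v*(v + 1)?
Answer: √14 ≈ 3.7417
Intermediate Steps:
E(v) = v*(1 + v)
z(R, s) = 27 (z(R, s) = 23 + 4 = 27)
√(U(-7, -16) + z(-57, 33 + E(2))) = √((-29 - 1*(-16)) + 27) = √((-29 + 16) + 27) = √(-13 + 27) = √14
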